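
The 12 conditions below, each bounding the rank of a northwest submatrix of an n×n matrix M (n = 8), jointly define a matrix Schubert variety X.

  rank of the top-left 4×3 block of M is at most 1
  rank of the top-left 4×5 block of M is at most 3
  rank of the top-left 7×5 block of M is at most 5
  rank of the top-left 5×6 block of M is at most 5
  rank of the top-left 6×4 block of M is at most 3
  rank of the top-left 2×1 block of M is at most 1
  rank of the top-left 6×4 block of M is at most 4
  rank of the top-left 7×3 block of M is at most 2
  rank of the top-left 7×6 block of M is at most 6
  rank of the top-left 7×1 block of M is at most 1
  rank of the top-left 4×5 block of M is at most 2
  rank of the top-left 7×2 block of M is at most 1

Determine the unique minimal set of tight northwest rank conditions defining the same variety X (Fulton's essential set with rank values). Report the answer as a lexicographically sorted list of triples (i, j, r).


The tightest implied rank at each (i,j), from the 12 conditions:

  row 1: 1  1  1  1  1  1  1  1
  row 2: 1  1  1  2  2  2  2  2
  row 3: 1  1  1  2  2  3  3  3
  row 4: 1  1  1  2  2  3  4  4
  row 5: 1  1  2  3  3  4  5  5
  row 6: 1  1  2  3  4  5  6  6
  row 7: 1  1  2  3  4  5  6  7
  row 8: 1  2  3  4  5  6  7  8

reading off 1-entries of Δ²R: w = (1, 4, 6, 7, 3, 5, 8, 2).

D(w) has 11 cells with 3 SE-corners; essential set:

[(4, 3, 1), (4, 5, 2), (7, 2, 1)]


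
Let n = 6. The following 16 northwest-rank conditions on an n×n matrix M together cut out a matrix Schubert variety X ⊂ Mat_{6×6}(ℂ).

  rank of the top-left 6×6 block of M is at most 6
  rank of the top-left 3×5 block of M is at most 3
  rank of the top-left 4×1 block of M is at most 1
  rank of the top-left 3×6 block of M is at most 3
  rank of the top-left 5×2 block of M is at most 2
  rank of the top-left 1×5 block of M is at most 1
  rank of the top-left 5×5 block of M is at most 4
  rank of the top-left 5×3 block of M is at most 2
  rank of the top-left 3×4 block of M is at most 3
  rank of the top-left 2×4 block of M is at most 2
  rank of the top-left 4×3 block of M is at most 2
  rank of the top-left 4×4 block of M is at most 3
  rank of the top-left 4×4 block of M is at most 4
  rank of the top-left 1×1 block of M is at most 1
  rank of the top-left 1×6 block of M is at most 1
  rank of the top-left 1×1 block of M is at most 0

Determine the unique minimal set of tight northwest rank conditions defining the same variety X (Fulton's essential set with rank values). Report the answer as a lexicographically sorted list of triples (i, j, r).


Propagating the 16 rank bounds to every northwest block:

  R[1]: 0 1 1 1 1 1
  R[2]: 1 2 2 2 2 2
  R[3]: 1 2 2 3 3 3
  R[4]: 1 2 2 3 4 4
  R[5]: 1 2 2 3 4 5
  R[6]: 1 2 3 4 5 6

reading off 1-entries of Δ²R: w = (2, 1, 4, 5, 6, 3).

D(w) has 4 cells with 2 SE-corners; essential set:

[(1, 1, 0), (5, 3, 2)]


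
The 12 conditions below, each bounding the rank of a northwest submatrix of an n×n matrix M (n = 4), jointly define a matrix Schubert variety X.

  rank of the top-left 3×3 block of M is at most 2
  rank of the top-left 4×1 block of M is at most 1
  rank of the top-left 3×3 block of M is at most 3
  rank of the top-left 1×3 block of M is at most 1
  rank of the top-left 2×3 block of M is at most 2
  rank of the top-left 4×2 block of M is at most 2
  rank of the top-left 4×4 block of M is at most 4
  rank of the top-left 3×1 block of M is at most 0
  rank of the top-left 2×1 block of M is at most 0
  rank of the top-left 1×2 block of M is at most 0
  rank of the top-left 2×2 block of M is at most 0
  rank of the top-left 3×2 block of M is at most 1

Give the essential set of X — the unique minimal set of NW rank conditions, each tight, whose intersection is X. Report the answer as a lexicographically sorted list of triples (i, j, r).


The tightest implied rank at each (i,j), from the 12 conditions:

  R[1]: 0 0 1 1
  R[2]: 0 0 1 2
  R[3]: 0 1 2 3
  R[4]: 1 2 3 4

so w = (3, 4, 2, 1).

2 SE-corners of the 5-cell Rothe diagram give Ess(w):

[(2, 2, 0), (3, 1, 0)]


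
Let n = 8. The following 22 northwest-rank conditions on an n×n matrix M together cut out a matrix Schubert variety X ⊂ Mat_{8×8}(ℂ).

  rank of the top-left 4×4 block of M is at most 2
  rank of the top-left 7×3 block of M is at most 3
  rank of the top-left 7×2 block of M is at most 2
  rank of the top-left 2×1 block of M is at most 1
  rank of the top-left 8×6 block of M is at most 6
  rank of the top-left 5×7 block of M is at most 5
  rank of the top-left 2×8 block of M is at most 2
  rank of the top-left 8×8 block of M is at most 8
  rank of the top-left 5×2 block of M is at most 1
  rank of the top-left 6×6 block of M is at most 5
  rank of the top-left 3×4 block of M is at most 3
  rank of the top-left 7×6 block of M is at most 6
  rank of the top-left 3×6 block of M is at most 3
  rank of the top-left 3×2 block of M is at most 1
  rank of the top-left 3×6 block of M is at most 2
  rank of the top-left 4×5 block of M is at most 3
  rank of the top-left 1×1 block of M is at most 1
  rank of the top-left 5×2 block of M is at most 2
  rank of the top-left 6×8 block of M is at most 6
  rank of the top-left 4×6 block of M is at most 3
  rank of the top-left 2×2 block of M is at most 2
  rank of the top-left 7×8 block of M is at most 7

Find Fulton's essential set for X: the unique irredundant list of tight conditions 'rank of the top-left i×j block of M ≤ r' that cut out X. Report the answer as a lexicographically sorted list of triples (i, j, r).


Computing R[i][j] = min implied NW-rank bound (n=8, 22 conditions):

  R[1]: 1 1 1 1 1 1 1 1
  R[2]: 1 1 2 2 2 2 2 2
  R[3]: 1 1 2 2 2 2 3 3
  R[4]: 1 1 2 2 3 3 4 4
  R[5]: 1 1 2 3 4 4 5 5
  R[6]: 1 2 3 4 5 5 6 6
  R[7]: 1 2 3 4 5 6 7 7
  R[8]: 1 2 3 4 5 6 7 8

so w = (1, 3, 7, 5, 4, 2, 6, 8).

|D(w)|=8, |Ess(w)|=3:

[(3, 6, 2), (4, 4, 2), (5, 2, 1)]


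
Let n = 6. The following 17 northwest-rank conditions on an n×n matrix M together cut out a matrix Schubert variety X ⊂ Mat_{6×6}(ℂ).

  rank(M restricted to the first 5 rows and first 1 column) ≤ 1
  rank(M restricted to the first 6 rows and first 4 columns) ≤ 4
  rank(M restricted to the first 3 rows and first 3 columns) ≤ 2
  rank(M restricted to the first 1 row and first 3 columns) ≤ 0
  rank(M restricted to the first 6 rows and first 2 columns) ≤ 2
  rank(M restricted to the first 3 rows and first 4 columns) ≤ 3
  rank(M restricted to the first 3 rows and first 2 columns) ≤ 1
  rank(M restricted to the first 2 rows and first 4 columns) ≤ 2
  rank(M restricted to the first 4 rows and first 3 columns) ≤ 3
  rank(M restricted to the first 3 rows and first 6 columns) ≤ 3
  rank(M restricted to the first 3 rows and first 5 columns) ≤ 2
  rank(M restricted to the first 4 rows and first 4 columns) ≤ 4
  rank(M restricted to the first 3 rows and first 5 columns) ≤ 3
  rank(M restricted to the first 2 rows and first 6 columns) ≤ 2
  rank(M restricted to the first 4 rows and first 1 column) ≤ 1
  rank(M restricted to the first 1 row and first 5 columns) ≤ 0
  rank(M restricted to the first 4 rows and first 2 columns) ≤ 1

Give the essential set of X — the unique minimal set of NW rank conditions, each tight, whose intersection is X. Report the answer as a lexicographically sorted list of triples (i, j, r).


Propagating the 17 rank bounds to every northwest block:

  i=1: 0  0  0  0  0  1
  i=2: 1  1  1  1  1  2
  i=3: 1  1  2  2  2  3
  i=4: 1  1  2  3  3  4
  i=5: 1  2  3  4  4  5
  i=6: 1  2  3  4  5  6

reading off 1-entries of Δ²R: w = (6, 1, 3, 4, 2, 5).

ℓ(w)=7; the 2 essential cells (i,j,r):

[(1, 5, 0), (4, 2, 1)]


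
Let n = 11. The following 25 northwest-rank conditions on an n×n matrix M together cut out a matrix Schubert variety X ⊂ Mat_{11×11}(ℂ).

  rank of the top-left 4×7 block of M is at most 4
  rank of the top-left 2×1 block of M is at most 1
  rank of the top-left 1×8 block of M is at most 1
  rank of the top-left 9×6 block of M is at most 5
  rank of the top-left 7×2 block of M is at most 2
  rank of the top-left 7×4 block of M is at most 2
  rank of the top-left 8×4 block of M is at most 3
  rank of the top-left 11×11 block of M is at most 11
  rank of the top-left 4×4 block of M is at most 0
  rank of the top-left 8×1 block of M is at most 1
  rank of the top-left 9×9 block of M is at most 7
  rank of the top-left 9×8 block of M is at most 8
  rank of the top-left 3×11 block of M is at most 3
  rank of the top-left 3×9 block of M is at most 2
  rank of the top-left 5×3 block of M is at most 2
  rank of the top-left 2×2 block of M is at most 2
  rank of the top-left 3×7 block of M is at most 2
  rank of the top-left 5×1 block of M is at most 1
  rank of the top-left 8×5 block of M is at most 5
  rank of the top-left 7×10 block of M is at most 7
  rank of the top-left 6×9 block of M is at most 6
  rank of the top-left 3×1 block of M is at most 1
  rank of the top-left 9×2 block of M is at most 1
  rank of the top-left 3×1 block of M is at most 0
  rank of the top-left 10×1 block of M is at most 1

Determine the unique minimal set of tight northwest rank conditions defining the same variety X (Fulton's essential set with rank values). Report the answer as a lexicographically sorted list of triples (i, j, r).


Reconstructing r_w from the 25 given conditions:

  row 1: 0  0  0  0  1  1  1  1  1  1  1
  row 2: 0  0  0  0  1  2  2  2  2  2  2
  row 3: 0  0  0  0  1  2  2  2  2  3  3
  row 4: 0  0  0  0  1  2  3  3  3  4  4
  row 5: 1  1  1  1  2  3  4  4  4  5  5
  row 6: 1  1  2  2  3  4  5  5  5  6  6
  row 7: 1  1  2  2  3  4  5  6  6  7  7
  row 8: 1  1  2  3  4  5  6  7  7  8  8
  row 9: 1  1  2  3  4  5  6  7  7  8  9
  row 10: 1  2  3  4  5  6  7  8  8  9  10
  row 11: 1  2  3  4  5  6  7  8  9  10  11

so w = (5, 6, 10, 7, 1, 3, 8, 4, 11, 2, 9).

ℓ(w)=25; the 5 essential cells (i,j,r):

[(3, 9, 2), (4, 4, 0), (7, 4, 2), (9, 2, 1), (9, 9, 7)]


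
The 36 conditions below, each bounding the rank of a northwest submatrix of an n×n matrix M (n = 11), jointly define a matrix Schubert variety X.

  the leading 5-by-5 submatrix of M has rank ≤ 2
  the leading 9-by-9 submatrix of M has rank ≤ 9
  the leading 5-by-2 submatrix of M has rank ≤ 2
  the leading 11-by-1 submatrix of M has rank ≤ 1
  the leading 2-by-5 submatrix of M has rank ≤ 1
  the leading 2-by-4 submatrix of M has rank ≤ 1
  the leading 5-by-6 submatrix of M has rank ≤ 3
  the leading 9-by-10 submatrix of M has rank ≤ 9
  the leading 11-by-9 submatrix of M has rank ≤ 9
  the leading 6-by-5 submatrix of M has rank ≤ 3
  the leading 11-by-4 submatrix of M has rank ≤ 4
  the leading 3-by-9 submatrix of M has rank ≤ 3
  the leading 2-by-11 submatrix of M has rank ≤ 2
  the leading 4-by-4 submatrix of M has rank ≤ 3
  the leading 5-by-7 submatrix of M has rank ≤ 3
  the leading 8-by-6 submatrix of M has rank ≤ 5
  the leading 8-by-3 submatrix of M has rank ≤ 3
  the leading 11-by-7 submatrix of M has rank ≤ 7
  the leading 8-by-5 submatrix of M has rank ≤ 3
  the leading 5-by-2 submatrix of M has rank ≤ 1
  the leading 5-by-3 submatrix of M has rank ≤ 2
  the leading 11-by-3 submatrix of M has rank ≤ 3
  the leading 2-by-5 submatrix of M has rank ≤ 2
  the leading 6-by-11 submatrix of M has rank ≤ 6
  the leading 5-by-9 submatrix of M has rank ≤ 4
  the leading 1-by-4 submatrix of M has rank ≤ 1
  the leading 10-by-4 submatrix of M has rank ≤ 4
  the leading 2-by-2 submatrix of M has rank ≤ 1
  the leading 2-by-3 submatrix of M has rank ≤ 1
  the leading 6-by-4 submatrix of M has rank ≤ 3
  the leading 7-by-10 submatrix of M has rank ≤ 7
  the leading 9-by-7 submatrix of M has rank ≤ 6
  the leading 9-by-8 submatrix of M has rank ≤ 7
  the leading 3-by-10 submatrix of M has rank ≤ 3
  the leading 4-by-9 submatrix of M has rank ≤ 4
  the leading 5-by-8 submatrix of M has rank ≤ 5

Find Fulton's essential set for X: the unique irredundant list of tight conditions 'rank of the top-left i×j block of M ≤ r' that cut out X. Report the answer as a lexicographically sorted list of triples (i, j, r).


Reconstructing r_w from the 36 given conditions:

  row 1: 1  1  1  1  1  1  1  1  1  1  1
  row 2: 1  1  1  1  1  2  2  2  2  2  2
  row 3: 1  1  2  2  2  3  3  3  3  3  3
  row 4: 1  1  2  2  2  3  3  4  4  4  4
  row 5: 1  1  2  2  2  3  3  4  4  5  5
  row 6: 1  2  3  3  3  4  4  5  5  6  6
  row 7: 1  2  3  3  3  4  5  6  6  7  7
  row 8: 1  2  3  3  3  4  5  6  7  8  8
  row 9: 1  2  3  4  4  5  6  7  8  9  9
  row 10: 1  2  3  4  5  6  7  8  9  10  10
  row 11: 1  2  3  4  5  6  7  8  9  10  11

the unique w with this rank table is (1, 6, 3, 8, 10, 2, 7, 9, 4, 5, 11).

|D(w)|=18, |Ess(w)|=6:

[(2, 5, 1), (5, 2, 1), (5, 5, 2), (5, 7, 3), (5, 9, 4), (8, 5, 3)]


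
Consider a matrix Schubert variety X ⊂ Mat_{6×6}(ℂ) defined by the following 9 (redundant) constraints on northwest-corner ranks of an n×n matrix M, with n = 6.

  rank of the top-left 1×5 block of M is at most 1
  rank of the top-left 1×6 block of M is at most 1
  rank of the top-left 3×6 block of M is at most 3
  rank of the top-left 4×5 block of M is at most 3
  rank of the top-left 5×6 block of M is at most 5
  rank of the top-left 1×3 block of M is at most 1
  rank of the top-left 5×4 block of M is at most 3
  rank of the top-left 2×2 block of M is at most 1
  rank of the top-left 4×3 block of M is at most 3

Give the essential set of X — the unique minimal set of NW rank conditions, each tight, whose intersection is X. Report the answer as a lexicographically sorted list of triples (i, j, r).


Recovering R(i,j) via the rank-extension bound from the 9 conditions:

  i=1: 1 | 1 | 1 | 1 | 1 | 1
  i=2: 1 | 1 | 2 | 2 | 2 | 2
  i=3: 1 | 2 | 3 | 3 | 3 | 3
  i=4: 1 | 2 | 3 | 3 | 3 | 4
  i=5: 1 | 2 | 3 | 3 | 4 | 5
  i=6: 1 | 2 | 3 | 4 | 5 | 6

second differences of R give the permutation w = (1, 3, 2, 6, 5, 4).

Fulton essential set (3 of the 4 Rothe cells):

[(2, 2, 1), (4, 5, 3), (5, 4, 3)]


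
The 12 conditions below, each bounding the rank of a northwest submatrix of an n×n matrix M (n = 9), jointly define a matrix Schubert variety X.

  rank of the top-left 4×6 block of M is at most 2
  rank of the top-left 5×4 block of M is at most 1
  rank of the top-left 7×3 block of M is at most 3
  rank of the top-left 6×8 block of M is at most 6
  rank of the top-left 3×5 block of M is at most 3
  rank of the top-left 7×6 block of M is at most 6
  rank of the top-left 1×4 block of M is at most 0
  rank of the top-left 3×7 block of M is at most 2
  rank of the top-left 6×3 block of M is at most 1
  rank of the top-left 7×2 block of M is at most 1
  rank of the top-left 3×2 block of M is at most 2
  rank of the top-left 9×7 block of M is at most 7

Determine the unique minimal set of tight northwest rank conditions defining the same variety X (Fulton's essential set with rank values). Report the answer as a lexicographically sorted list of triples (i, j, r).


Reconstructing r_w from the 12 given conditions:

  i=1: 0 | 0 | 0 | 0 | 1 | 1 | 1 | 1 | 1
  i=2: 1 | 1 | 1 | 1 | 2 | 2 | 2 | 2 | 2
  i=3: 1 | 1 | 1 | 1 | 2 | 2 | 2 | 3 | 3
  i=4: 1 | 1 | 1 | 1 | 2 | 2 | 3 | 4 | 4
  i=5: 1 | 1 | 1 | 1 | 2 | 3 | 4 | 5 | 5
  i=6: 1 | 1 | 1 | 2 | 3 | 4 | 5 | 6 | 6
  i=7: 1 | 1 | 2 | 3 | 4 | 5 | 6 | 7 | 7
  i=8: 1 | 2 | 3 | 4 | 5 | 6 | 7 | 8 | 8
  i=9: 1 | 2 | 3 | 4 | 5 | 6 | 7 | 8 | 9

the unique w with this rank table is (5, 1, 8, 7, 6, 4, 3, 2, 9).

Fulton essential set (6 of the 19 Rothe cells):

[(1, 4, 0), (3, 7, 2), (4, 6, 2), (5, 4, 1), (6, 3, 1), (7, 2, 1)]


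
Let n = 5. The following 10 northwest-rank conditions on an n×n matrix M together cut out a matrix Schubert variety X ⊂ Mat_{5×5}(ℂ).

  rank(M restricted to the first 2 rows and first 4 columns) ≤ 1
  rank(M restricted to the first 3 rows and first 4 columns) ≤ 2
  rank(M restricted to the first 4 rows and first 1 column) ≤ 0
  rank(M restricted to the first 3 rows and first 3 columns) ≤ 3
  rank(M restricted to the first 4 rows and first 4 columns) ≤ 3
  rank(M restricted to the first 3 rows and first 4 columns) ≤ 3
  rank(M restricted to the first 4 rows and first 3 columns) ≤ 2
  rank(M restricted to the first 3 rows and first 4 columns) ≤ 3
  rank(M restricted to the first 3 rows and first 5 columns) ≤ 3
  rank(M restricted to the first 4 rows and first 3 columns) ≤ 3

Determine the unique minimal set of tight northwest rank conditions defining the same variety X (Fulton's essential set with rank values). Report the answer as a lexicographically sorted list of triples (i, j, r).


Propagating the 10 rank bounds to every northwest block:

  R[1]: 0  1  1  1  1
  R[2]: 0  1  1  1  2
  R[3]: 0  1  2  2  3
  R[4]: 0  1  2  3  4
  R[5]: 1  2  3  4  5

the unique w with this rank table is (2, 5, 3, 4, 1).

Fulton essential set (2 of the 6 Rothe cells):

[(2, 4, 1), (4, 1, 0)]


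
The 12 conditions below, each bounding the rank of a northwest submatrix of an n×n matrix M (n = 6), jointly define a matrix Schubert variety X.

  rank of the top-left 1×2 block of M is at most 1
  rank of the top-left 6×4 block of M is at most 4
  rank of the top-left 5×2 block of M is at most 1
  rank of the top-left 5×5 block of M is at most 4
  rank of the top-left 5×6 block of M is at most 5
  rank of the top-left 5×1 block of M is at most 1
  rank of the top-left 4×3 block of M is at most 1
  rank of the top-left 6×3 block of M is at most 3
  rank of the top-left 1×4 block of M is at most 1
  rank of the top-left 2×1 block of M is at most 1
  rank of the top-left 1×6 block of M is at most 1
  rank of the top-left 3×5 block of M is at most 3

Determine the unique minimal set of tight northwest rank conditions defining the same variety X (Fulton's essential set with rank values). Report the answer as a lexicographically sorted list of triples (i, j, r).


Computing R[i][j] = min implied NW-rank bound (n=6, 12 conditions):

  row 1: 1 1 1 1 1 1
  row 2: 1 1 1 2 2 2
  row 3: 1 1 1 2 3 3
  row 4: 1 1 1 2 3 4
  row 5: 1 1 2 3 4 5
  row 6: 1 2 3 4 5 6

the unique w with this rank table is (1, 4, 5, 6, 3, 2).

D(w) has 7 cells with 2 SE-corners; essential set:

[(4, 3, 1), (5, 2, 1)]


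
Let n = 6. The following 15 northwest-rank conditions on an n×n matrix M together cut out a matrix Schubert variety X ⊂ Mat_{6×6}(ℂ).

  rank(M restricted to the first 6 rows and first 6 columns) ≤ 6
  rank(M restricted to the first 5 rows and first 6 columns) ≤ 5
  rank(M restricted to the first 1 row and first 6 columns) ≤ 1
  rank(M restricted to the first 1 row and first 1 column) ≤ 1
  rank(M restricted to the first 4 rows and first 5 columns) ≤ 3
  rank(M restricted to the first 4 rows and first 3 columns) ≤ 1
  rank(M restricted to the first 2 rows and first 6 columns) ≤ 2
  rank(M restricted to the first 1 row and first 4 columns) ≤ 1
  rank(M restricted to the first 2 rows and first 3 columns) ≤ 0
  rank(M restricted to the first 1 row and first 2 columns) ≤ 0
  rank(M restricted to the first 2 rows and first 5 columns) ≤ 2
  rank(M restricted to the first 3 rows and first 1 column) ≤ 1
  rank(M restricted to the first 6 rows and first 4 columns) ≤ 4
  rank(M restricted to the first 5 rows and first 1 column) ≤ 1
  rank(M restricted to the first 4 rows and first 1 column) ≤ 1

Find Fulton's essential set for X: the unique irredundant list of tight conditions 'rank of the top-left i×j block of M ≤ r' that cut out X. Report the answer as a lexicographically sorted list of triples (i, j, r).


Propagating the 15 rank bounds to every northwest block:

  i=1: 0, 0, 0, 1, 1, 1
  i=2: 0, 0, 0, 1, 2, 2
  i=3: 1, 1, 1, 2, 3, 3
  i=4: 1, 1, 1, 2, 3, 4
  i=5: 1, 2, 2, 3, 4, 5
  i=6: 1, 2, 3, 4, 5, 6

reading off 1-entries of Δ²R: w = (4, 5, 1, 6, 2, 3).

|D(w)|=8, |Ess(w)|=2:

[(2, 3, 0), (4, 3, 1)]


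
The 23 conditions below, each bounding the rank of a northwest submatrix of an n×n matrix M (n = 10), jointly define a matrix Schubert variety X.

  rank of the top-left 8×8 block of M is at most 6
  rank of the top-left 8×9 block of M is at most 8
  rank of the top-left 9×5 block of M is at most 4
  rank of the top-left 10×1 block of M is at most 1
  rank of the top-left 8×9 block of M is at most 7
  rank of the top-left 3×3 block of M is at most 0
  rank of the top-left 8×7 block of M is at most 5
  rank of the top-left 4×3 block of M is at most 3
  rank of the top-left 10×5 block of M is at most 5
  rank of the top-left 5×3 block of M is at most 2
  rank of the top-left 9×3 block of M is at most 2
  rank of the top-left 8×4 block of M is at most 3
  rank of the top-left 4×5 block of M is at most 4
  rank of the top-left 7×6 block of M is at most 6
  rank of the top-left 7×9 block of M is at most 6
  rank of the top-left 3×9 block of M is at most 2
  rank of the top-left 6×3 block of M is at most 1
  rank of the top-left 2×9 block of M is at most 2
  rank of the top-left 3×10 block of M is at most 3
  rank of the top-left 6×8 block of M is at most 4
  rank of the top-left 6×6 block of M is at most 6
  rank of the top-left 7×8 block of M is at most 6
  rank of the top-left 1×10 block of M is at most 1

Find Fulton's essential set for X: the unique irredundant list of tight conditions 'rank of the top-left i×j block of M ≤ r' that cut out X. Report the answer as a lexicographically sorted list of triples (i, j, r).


The tightest implied rank at each (i,j), from the 23 conditions:

  row 1: 0, 0, 0, 1, 1, 1, 1, 1, 1, 1
  row 2: 0, 0, 0, 1, 2, 2, 2, 2, 2, 2
  row 3: 0, 0, 0, 1, 2, 2, 2, 2, 2, 3
  row 4: 1, 1, 1, 2, 3, 3, 3, 3, 3, 4
  row 5: 1, 1, 1, 2, 3, 4, 4, 4, 4, 5
  row 6: 1, 1, 1, 2, 3, 4, 4, 4, 5, 6
  row 7: 1, 2, 2, 3, 4, 5, 5, 5, 6, 7
  row 8: 1, 2, 2, 3, 4, 5, 5, 6, 7, 8
  row 9: 1, 2, 2, 3, 4, 5, 6, 7, 8, 9
  row 10: 1, 2, 3, 4, 5, 6, 7, 8, 9, 10

hence w(1..10) = (4, 5, 10, 1, 6, 9, 2, 8, 7, 3).

D(w) has 22 cells with 6 SE-corners; essential set:

[(3, 3, 0), (3, 9, 2), (6, 3, 1), (6, 8, 4), (8, 7, 5), (9, 3, 2)]


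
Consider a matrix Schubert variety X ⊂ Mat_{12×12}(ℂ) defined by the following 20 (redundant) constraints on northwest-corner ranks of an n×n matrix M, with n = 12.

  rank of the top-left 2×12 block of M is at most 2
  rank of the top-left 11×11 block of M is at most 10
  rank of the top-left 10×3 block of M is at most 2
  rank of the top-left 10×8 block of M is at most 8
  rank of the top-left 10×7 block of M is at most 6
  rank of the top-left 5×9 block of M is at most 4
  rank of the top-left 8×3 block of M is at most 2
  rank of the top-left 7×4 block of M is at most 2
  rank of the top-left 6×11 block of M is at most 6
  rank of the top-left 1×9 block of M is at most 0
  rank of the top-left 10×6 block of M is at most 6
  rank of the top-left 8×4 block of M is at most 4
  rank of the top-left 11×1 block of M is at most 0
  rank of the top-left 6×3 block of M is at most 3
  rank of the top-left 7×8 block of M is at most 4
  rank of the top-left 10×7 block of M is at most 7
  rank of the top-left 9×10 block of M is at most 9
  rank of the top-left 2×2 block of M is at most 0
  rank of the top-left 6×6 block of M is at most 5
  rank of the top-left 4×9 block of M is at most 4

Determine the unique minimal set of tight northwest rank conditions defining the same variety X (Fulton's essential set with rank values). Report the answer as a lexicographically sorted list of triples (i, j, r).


Rank table r_w(12×12) implied by the 20 constraints:

  0 | 0 | 0 | 0 | 0 | 0 | 0 | 0 | 0 | 1 | 1 | 1
  0 | 0 | 1 | 1 | 1 | 1 | 1 | 1 | 1 | 2 | 2 | 2
  0 | 1 | 2 | 2 | 2 | 2 | 2 | 2 | 2 | 3 | 3 | 3
  0 | 1 | 2 | 2 | 3 | 3 | 3 | 3 | 3 | 4 | 4 | 4
  0 | 1 | 2 | 2 | 3 | 4 | 4 | 4 | 4 | 5 | 5 | 5
  0 | 1 | 2 | 2 | 3 | 4 | 4 | 4 | 5 | 6 | 6 | 6
  0 | 1 | 2 | 2 | 3 | 4 | 4 | 4 | 5 | 6 | 7 | 7
  0 | 1 | 2 | 3 | 4 | 5 | 5 | 5 | 6 | 7 | 8 | 8
  0 | 1 | 2 | 3 | 4 | 5 | 6 | 6 | 7 | 8 | 9 | 9
  0 | 1 | 2 | 3 | 4 | 5 | 6 | 7 | 8 | 9 | 10 | 10
  0 | 1 | 2 | 3 | 4 | 5 | 6 | 7 | 8 | 9 | 10 | 11
  1 | 2 | 3 | 4 | 5 | 6 | 7 | 8 | 9 | 10 | 11 | 12

the unique w with this rank table is (10, 3, 2, 5, 6, 9, 11, 4, 7, 8, 12, 1).

Rothe diagram D(w) (28 cells), 5 SE-corners (essential conditions):

[(1, 9, 0), (2, 2, 0), (7, 4, 2), (7, 8, 4), (11, 1, 0)]


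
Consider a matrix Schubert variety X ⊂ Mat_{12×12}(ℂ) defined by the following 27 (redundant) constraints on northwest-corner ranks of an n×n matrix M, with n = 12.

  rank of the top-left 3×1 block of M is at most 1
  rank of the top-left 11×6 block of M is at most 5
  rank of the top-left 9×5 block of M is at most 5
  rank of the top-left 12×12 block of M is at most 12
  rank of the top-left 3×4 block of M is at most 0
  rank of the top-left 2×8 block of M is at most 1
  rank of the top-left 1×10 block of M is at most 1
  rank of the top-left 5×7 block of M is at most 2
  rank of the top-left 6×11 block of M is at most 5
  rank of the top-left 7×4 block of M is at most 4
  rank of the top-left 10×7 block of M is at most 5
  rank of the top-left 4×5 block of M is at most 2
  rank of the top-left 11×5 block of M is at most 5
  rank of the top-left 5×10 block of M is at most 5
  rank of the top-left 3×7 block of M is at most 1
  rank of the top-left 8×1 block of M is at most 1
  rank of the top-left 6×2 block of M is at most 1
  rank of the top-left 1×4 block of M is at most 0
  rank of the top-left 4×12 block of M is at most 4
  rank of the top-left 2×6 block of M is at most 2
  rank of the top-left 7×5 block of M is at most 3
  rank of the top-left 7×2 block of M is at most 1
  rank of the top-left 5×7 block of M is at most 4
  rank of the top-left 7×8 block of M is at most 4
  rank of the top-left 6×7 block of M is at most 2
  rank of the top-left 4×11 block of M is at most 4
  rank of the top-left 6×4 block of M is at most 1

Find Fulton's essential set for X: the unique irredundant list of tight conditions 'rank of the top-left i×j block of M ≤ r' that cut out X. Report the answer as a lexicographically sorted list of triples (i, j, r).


Computing R[i][j] = min implied NW-rank bound (n=12, 27 conditions):

  i=1: 0  0  0  0  1  1  1  1  1  1  1  1
  i=2: 0  0  0  0  1  1  1  1  2  2  2  2
  i=3: 0  0  0  0  1  1  1  2  3  3  3  3
  i=4: 1  1  1  1  2  2  2  3  4  4  4  4
  i=5: 1  1  1  1  2  2  2  3  4  5  5  5
  i=6: 1  1  1  1  2  2  2  3  4  5  5  6
  i=7: 1  1  2  2  3  3  3  4  5  6  6  7
  i=8: 1  2  3  3  4  4  4  5  6  7  7  8
  i=9: 1  2  3  4  5  5  5  6  7  8  8  9
  i=10: 1  2  3  4  5  5  5  6  7  8  9  10
  i=11: 1  2  3  4  5  5  6  7  8  9  10  11
  i=12: 1  2  3  4  5  6  7  8  9  10  11  12

the unique w with this rank table is (5, 9, 8, 1, 10, 12, 3, 2, 4, 11, 7, 6).

9 SE-corners of the 32-cell Rothe diagram give Ess(w):

[(2, 8, 1), (3, 4, 0), (3, 7, 1), (6, 4, 1), (6, 7, 2), (6, 11, 5), (7, 2, 1), (10, 7, 5), (11, 6, 5)]


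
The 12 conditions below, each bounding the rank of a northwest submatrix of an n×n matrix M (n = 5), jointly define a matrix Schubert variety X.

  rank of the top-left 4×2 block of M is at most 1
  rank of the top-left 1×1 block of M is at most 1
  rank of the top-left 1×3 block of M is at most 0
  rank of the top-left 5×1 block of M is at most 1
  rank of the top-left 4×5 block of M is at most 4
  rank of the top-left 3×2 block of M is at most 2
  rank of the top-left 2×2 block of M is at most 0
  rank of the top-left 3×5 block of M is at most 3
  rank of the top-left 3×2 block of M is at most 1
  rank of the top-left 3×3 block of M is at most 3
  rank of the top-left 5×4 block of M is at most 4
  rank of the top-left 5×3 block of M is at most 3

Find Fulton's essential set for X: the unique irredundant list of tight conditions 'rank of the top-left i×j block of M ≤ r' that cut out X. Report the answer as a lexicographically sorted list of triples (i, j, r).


Rank table r_w(5×5) implied by the 12 constraints:

  i=1: 0 | 0 | 0 | 1 | 1
  i=2: 0 | 0 | 1 | 2 | 2
  i=3: 1 | 1 | 2 | 3 | 3
  i=4: 1 | 1 | 2 | 3 | 4
  i=5: 1 | 2 | 3 | 4 | 5

the unique w with this rank table is (4, 3, 1, 5, 2).

Fulton essential set (3 of the 6 Rothe cells):

[(1, 3, 0), (2, 2, 0), (4, 2, 1)]


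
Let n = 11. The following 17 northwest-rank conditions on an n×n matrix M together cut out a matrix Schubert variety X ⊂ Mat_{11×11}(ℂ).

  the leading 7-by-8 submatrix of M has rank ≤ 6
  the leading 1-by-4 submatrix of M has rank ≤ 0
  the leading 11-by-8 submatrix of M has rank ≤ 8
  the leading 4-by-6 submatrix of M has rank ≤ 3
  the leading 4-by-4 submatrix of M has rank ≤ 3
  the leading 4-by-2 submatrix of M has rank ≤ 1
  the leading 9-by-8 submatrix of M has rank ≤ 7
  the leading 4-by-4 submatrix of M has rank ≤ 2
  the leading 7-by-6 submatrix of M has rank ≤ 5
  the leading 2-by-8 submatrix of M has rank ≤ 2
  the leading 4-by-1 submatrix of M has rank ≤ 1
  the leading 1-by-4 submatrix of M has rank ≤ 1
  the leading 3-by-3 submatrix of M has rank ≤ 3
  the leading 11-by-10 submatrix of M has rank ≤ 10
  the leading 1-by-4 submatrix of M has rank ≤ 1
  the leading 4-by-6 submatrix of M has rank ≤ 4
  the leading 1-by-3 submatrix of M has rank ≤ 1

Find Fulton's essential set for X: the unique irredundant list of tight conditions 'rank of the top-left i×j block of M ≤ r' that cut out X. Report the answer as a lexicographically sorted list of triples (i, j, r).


Reconstructing r_w from the 17 given conditions:

  0, 0, 0, 0, 1, 1, 1, 1, 1, 1, 1
  1, 1, 1, 1, 2, 2, 2, 2, 2, 2, 2
  1, 1, 2, 2, 3, 3, 3, 3, 3, 3, 3
  1, 1, 2, 2, 3, 3, 4, 4, 4, 4, 4
  1, 2, 3, 3, 4, 4, 5, 5, 5, 5, 5
  1, 2, 3, 4, 5, 5, 6, 6, 6, 6, 6
  1, 2, 3, 4, 5, 5, 6, 6, 7, 7, 7
  1, 2, 3, 4, 5, 6, 7, 7, 8, 8, 8
  1, 2, 3, 4, 5, 6, 7, 7, 8, 9, 9
  1, 2, 3, 4, 5, 6, 7, 8, 9, 10, 10
  1, 2, 3, 4, 5, 6, 7, 8, 9, 10, 11

hence w(1..11) = (5, 1, 3, 7, 2, 4, 9, 6, 10, 8, 11).

D(w) has 11 cells with 7 SE-corners; essential set:

[(1, 4, 0), (4, 2, 1), (4, 4, 2), (4, 6, 3), (7, 6, 5), (7, 8, 6), (9, 8, 7)]


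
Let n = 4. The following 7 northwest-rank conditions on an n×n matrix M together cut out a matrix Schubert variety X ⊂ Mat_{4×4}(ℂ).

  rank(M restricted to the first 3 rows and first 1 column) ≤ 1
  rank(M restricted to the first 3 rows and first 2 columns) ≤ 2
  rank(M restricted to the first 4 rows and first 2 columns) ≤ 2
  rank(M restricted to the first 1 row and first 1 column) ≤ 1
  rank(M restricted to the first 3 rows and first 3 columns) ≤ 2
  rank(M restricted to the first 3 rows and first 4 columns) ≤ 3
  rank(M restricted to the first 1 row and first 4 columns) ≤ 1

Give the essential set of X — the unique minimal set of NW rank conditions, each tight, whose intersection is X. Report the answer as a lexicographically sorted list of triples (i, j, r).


Recovering R(i,j) via the rank-extension bound from the 7 conditions:

  1 1 1 1
  1 2 2 2
  1 2 2 3
  1 2 3 4

reading off 1-entries of Δ²R: w = (1, 2, 4, 3).

D(w) has 1 cell with 1 SE-corner; essential set:

[(3, 3, 2)]


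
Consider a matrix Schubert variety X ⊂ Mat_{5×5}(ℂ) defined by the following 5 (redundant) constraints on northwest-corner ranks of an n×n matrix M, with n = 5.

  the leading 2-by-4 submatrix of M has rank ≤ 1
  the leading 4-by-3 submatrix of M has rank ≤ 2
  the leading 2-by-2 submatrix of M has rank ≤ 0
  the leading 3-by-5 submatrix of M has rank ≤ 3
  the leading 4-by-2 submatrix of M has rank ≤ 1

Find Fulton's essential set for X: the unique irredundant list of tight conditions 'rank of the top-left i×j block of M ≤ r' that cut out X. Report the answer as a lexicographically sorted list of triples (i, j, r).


Recovering R(i,j) via the rank-extension bound from the 5 conditions:

  row 1: 0 0 1 1 1
  row 2: 0 0 1 1 2
  row 3: 1 1 2 2 3
  row 4: 1 1 2 3 4
  row 5: 1 2 3 4 5

so w = (3, 5, 1, 4, 2).

D(w) has 6 cells with 3 SE-corners; essential set:

[(2, 2, 0), (2, 4, 1), (4, 2, 1)]


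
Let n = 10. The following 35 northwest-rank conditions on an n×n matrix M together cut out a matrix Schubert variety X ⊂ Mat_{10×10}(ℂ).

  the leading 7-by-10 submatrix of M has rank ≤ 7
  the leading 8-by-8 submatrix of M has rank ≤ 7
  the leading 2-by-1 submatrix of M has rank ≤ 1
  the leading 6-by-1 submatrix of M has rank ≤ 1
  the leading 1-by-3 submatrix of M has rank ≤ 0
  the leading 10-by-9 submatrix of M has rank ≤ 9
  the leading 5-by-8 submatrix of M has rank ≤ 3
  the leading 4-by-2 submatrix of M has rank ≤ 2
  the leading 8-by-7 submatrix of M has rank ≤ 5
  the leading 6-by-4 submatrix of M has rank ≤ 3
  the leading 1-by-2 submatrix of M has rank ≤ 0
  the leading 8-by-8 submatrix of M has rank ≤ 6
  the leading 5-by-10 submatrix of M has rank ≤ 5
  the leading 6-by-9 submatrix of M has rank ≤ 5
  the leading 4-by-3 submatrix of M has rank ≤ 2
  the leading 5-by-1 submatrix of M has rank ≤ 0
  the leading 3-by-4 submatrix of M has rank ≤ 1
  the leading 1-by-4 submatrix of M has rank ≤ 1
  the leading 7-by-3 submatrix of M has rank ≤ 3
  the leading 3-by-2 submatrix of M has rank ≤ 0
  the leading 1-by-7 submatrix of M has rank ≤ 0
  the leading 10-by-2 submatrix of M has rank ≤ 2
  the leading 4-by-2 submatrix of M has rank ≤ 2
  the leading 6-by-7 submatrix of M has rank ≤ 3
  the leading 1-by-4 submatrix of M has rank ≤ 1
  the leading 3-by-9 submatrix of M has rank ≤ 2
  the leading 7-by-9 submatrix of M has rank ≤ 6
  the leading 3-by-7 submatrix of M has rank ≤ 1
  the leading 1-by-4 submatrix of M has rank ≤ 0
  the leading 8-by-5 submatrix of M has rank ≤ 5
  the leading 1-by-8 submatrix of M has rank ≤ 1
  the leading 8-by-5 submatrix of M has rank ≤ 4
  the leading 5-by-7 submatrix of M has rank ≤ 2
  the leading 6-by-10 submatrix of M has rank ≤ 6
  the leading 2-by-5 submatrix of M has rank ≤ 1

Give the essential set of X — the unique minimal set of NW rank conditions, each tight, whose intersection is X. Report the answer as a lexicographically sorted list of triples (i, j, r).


Rank table r_w(10×10) implied by the 35 constraints:

  R[1]: 0  0  0  0  0  0  0  1  1  1
  R[2]: 0  0  1  1  1  1  1  2  2  2
  R[3]: 0  0  1  1  1  1  1  2  2  3
  R[4]: 0  1  2  2  2  2  2  3  3  4
  R[5]: 0  1  2  2  2  2  2  3  4  5
  R[6]: 1  2  3  3  3  3  3  4  5  6
  R[7]: 1  2  3  4  4  4  4  5  6  7
  R[8]: 1  2  3  4  4  5  5  6  7  8
  R[9]: 1  2  3  4  5  6  6  7  8  9
  R[10]: 1  2  3  4  5  6  7  8  9  10

so w = (8, 3, 10, 2, 9, 1, 4, 6, 5, 7).

Fulton essential set (7 of the 23 Rothe cells):

[(1, 7, 0), (3, 2, 0), (3, 7, 1), (3, 9, 2), (5, 1, 0), (5, 7, 2), (8, 5, 4)]


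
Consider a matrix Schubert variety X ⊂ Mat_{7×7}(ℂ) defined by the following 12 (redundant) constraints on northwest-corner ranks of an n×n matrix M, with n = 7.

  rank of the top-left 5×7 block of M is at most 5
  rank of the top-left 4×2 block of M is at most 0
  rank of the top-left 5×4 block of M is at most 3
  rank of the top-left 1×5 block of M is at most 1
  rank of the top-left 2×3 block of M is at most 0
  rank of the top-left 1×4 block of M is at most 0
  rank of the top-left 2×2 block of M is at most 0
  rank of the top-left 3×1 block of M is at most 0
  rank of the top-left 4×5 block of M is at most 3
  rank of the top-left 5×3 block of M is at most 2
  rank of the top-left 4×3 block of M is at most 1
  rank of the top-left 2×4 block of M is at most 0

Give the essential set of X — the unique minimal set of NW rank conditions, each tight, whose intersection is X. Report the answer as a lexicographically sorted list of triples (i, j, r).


Rank table r_w(7×7) implied by the 12 constraints:

  R[1]: 0  0  0  0  1  1  1
  R[2]: 0  0  0  0  1  2  2
  R[3]: 0  0  1  1  2  3  3
  R[4]: 0  0  1  2  3  4  4
  R[5]: 1  1  2  3  4  5  5
  R[6]: 1  2  3  4  5  6  6
  R[7]: 1  2  3  4  5  6  7

giving w = (5, 6, 3, 4, 1, 2, 7) via Δ²R.

|D(w)|=12, |Ess(w)|=2:

[(2, 4, 0), (4, 2, 0)]


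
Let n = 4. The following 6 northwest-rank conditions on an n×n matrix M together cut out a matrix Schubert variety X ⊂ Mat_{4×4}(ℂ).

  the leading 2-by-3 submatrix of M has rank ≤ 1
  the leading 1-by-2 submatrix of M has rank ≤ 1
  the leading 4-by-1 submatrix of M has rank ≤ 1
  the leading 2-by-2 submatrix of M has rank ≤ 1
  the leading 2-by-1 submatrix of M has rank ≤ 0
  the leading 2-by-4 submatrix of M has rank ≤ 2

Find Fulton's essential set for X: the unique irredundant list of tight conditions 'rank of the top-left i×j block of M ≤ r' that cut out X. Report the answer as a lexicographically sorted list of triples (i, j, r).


Computing R[i][j] = min implied NW-rank bound (n=4, 6 conditions):

  row 1: 0 | 1 | 1 | 1
  row 2: 0 | 1 | 1 | 2
  row 3: 1 | 2 | 2 | 3
  row 4: 1 | 2 | 3 | 4

reading off 1-entries of Δ²R: w = (2, 4, 1, 3).

ℓ(w)=3; the 2 essential cells (i,j,r):

[(2, 1, 0), (2, 3, 1)]


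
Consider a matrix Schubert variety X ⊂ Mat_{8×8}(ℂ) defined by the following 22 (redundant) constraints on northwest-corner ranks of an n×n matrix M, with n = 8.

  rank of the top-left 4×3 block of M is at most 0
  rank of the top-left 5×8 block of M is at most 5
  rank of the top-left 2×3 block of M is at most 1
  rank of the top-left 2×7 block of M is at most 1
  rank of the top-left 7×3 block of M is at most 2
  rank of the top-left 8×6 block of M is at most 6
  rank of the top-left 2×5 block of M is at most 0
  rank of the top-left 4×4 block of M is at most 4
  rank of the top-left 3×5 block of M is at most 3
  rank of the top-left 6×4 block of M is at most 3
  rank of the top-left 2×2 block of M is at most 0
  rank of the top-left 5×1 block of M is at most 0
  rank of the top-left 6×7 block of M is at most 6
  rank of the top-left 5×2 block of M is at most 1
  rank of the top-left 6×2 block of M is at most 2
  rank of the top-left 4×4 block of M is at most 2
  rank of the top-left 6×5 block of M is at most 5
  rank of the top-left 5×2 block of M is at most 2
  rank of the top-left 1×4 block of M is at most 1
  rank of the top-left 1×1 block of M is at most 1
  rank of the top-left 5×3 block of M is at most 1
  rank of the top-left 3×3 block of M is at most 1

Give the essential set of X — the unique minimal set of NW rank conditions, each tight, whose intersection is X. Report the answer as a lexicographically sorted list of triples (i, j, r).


Reconstructing r_w from the 22 given conditions:

  row 1: 0 0 0 0 0 1 1 1
  row 2: 0 0 0 0 0 1 1 2
  row 3: 0 0 0 1 1 2 2 3
  row 4: 0 0 0 1 2 3 3 4
  row 5: 0 1 1 2 3 4 4 5
  row 6: 1 2 2 3 4 5 5 6
  row 7: 1 2 2 3 4 5 6 7
  row 8: 1 2 3 4 5 6 7 8

hence w(1..8) = (6, 8, 4, 5, 2, 1, 7, 3).

Rothe diagram D(w) (19 cells), 5 SE-corners (essential conditions):

[(2, 5, 0), (2, 7, 1), (4, 3, 0), (5, 1, 0), (7, 3, 2)]


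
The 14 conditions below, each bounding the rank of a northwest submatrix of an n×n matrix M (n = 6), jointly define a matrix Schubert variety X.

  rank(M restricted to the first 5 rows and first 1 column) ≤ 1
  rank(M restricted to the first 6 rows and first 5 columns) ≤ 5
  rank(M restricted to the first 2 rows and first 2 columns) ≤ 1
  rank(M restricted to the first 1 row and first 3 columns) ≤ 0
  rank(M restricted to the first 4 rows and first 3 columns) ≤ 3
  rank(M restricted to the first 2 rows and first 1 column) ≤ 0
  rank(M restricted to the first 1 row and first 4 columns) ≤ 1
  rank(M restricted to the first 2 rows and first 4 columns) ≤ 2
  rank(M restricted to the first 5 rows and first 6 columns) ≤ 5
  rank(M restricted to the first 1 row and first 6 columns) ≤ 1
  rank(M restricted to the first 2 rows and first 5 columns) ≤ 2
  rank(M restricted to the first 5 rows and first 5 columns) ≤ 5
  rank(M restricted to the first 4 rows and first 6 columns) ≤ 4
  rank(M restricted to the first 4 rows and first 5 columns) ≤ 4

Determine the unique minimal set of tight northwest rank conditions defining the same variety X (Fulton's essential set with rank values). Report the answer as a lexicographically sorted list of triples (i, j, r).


Reconstructing r_w from the 14 given conditions:

  0, 0, 0, 1, 1, 1
  0, 1, 1, 2, 2, 2
  1, 2, 2, 3, 3, 3
  1, 2, 3, 4, 4, 4
  1, 2, 3, 4, 5, 5
  1, 2, 3, 4, 5, 6

hence w(1..6) = (4, 2, 1, 3, 5, 6).

Fulton essential set (2 of the 4 Rothe cells):

[(1, 3, 0), (2, 1, 0)]
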